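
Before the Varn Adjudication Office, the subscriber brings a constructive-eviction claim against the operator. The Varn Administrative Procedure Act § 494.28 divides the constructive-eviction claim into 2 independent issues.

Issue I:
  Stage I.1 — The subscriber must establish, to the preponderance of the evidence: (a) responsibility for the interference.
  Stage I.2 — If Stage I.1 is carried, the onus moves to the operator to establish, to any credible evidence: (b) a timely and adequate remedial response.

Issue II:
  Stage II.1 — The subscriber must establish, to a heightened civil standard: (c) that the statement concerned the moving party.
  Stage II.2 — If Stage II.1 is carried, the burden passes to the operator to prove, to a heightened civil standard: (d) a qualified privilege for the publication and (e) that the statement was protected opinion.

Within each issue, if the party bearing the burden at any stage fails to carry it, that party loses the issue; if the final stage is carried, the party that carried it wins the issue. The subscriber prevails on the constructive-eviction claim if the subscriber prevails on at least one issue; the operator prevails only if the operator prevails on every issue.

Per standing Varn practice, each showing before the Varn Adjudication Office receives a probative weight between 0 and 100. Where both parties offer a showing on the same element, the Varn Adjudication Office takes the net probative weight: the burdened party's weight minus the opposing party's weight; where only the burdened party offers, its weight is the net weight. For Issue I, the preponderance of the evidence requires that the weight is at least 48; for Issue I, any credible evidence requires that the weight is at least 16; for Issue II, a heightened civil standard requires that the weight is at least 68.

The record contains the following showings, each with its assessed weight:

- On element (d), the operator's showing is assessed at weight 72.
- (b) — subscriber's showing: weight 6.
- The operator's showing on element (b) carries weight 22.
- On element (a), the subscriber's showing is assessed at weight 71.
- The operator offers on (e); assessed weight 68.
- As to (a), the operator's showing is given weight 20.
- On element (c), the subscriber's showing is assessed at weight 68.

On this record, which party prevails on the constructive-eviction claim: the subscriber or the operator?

operator

— Issue I —
At Stage I.1 the subscriber must meet the preponderance of the evidence (weight is at least 48): on (a) the weight is 71 less the opposing 20 gives net 51, ≥ 48, so (a) meets the standard.
  Stage I.1 is satisfied; the onus moves to the operator.
At Stage I.2 the operator must meet any credible evidence (weight is at least 16): on (b) the weight is 22 less the opposing 6 gives net 16, ≥ 16, so (b) meets the standard.
  All elements met at the final stage.
With every stage satisfied, the operator prevails on this issue.
— Issue II —
Stage II.1 (subscriber, a heightened civil standard, weight is at least 68): (c) 68 ≥ 68 — meets.
  The subscriber carries Stage II.1; the operator now bears the burden.
Stage II.2 (operator, a heightened civil standard, weight is at least 68): (d) 72 ≥ 68 — meets; (e) 68 ≥ 68 — meets.
  All elements met at the final stage.
All stages carried — the operator prevails on this issue.
Per-issue: Issue I → operator; Issue II → operator. The subscriber must prevail on at least one issue; overall, the operator prevails.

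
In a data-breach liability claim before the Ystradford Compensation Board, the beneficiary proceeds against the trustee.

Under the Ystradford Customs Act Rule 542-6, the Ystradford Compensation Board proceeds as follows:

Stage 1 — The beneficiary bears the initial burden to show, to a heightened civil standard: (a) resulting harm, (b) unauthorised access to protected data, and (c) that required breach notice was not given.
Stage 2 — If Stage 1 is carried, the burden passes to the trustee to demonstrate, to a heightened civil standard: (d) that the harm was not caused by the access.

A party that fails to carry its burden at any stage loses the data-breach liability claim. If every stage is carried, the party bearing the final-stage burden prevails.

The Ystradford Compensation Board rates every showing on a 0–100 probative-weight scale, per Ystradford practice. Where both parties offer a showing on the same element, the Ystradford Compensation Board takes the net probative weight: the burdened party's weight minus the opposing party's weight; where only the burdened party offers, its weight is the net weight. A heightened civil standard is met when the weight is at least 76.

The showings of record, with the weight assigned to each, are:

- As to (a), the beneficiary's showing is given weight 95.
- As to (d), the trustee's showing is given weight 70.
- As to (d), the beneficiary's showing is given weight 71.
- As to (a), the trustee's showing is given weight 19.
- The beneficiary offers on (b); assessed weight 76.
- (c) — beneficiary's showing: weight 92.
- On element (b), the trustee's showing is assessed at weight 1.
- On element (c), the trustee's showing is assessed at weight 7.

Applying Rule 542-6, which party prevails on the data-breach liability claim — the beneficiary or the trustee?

trustee

At Stage 1 the beneficiary must meet a heightened civil standard (weight is at least 76): on (a) the weight is 95 less the opposing 19 gives net 76, which does reach 76, so (a) meets the standard; on (b) the weight is 76 less the opposing 1 gives net 75, < 76, so (b) does not meet the standard; on (c) the weight is 92 less the opposing 7 gives net 85, ≥ 76, so (c) meets the standard.
  Stage 1 not carried; the beneficiary fails its burden.
So the trustee prevails.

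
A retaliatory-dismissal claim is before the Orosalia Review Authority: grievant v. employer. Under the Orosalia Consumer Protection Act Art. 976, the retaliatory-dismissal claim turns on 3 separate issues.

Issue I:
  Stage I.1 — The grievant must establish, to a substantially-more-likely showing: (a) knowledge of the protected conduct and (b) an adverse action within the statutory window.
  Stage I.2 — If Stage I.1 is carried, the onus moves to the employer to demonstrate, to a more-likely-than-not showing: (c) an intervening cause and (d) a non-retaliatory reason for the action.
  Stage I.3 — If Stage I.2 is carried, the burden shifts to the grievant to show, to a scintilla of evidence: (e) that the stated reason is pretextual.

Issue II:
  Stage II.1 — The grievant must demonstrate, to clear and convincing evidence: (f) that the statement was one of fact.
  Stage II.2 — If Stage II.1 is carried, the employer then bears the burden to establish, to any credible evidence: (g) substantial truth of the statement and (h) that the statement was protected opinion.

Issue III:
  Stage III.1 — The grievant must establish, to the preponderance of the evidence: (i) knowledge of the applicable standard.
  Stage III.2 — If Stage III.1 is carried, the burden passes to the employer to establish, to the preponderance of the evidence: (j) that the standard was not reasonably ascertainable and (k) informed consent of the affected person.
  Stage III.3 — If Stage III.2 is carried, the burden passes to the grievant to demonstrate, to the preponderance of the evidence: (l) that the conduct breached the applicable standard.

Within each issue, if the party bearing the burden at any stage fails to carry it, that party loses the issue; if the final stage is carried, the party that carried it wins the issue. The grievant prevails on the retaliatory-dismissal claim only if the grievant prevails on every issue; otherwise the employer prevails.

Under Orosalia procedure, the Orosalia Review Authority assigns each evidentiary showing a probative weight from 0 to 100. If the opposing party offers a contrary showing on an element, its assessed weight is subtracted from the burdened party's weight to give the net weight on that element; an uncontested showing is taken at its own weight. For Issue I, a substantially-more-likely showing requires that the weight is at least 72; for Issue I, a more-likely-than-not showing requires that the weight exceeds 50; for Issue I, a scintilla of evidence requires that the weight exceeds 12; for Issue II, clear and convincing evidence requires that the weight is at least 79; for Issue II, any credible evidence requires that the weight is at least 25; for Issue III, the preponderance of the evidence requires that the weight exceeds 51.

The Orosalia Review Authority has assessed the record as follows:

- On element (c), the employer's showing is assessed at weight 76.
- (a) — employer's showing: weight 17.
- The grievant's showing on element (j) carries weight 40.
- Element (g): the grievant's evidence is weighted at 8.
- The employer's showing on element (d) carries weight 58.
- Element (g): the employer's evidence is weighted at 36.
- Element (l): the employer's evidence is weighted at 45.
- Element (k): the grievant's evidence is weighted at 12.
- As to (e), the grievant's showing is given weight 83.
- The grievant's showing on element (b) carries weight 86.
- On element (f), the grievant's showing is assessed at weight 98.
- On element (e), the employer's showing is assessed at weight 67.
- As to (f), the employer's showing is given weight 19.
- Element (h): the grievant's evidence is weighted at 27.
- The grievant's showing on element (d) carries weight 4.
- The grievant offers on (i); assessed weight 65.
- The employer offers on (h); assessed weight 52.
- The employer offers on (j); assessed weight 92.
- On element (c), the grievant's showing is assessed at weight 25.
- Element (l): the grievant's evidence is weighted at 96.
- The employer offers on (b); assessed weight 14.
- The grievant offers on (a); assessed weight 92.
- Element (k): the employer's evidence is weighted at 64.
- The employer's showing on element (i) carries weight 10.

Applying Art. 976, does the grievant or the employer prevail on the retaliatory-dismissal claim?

— Issue I —
Stage I.1 (grievant, a substantially-more-likely showing, weight is at least 72): (a) net 92−17=75 ≥ 72 — meets; (b) net 86−14=72 ≥ 72 — meets.
  Stage I.1 is satisfied; the onus moves to the employer.
Stage I.2 (employer, a more-likely-than-not showing, weight exceeds 50): (c) net 76−25=51 > 50 — meets; (d) net 58−4=54 > 50 — meets.
  Stage I.2 is satisfied; the onus moves to the grievant.
Stage I.3 (grievant, a scintilla of evidence, weight exceeds 12): (e) net 83−67=16 > 12 — meets.
  The grievant carries the last stage.
With every stage satisfied, the grievant prevails on this issue.
— Issue II —
Stage II.1 (grievant, clear and convincing evidence, weight is at least 79): (f) net 98−19=79 ≥ 79 — meets.
  Stage II.1 carried; the burden shifts to the employer.
Stage II.2 (employer, any credible evidence, weight is at least 25): (g) net 36−8=28 ≥ 25 — meets; (h) net 52−27=25 ≥ 25 — meets.
  Stage II.2 carried; the final stage is satisfied.
Every stage carried; the employer prevails on this issue.
— Issue III —
Stage III.1 — burden on grievant; standard: the preponderance of the evidence (weight exceeds 51).
    (i): 65 − 10 = 55 > 51 [met]
  Stage III.1 is satisfied; the onus moves to the employer.
Stage III.2 — burden on employer; standard: the preponderance of the evidence (weight exceeds 51).
    (j): 92 − 40 = 52 > 51 [met]
    (k): 64 − 12 = 52 > 51 [met]
  All elements met. The burden passes to the grievant.
Stage III.3 — burden on grievant; standard: the preponderance of the evidence (weight exceeds 51).
    (l): 96 − 45 = 51 ≤ 51 [not met]
  Not every element is met, so the grievant fails to carry Stage III.3.
The employer prevails on this issue.
Per-issue: Issue I → grievant; Issue II → employer; Issue III → employer. The grievant must prevail on every issue; overall, the employer prevails.

employer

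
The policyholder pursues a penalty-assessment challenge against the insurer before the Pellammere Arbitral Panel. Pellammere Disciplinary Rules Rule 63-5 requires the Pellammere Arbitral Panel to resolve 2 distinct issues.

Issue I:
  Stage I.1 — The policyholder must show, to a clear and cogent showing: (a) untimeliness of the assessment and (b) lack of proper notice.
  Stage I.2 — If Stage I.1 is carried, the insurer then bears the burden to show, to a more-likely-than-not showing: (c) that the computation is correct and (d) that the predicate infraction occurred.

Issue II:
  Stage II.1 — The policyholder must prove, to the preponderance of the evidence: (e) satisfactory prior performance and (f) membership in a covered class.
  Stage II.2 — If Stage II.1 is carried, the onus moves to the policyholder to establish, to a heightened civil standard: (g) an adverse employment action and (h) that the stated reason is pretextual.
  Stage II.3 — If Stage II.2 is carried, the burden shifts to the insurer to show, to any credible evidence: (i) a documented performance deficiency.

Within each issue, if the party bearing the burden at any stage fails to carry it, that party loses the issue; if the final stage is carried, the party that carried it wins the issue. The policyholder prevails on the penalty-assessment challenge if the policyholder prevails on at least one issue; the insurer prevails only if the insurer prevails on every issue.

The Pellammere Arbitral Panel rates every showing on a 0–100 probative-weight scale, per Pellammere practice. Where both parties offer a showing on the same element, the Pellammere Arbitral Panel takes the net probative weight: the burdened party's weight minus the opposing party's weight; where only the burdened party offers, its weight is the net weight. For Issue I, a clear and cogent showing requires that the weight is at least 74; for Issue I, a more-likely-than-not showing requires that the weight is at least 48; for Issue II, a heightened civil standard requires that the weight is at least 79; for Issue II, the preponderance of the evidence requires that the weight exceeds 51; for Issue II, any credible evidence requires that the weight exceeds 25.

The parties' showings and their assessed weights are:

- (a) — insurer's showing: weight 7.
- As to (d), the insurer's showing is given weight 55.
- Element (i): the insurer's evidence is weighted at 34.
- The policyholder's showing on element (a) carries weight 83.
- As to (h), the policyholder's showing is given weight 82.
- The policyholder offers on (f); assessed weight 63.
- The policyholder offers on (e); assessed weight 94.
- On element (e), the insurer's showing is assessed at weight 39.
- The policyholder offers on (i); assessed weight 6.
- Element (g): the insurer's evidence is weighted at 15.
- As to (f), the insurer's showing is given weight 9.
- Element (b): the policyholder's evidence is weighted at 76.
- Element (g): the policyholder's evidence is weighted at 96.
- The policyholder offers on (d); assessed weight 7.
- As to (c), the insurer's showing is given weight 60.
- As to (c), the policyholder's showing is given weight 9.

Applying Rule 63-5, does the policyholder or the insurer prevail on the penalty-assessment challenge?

insurer

— Issue I —
At Stage I.1 the policyholder must meet a clear and cogent showing (weight is at least 74): on (a) the weight is 83 less the opposing 7 gives net 76, which does reach 74, so (a) meets the standard; on (b) the weight is 76, ≥ 74, so (b) meets the standard.
  Stage I.1 is satisfied; the onus moves to the insurer.
At Stage I.2 the insurer must meet a more-likely-than-not showing (weight is at least 48): on (c) the weight is 60 less the opposing 9 gives net 51, which does reach 48, so (c) meets the standard; on (d) the weight is 55 less the opposing 7 gives net 48, ≥ 48, so (d) meets the standard.
  The insurer carries the last stage.
All stages carried — the insurer prevails on this issue.
— Issue II —
Stage II.1 (policyholder, the preponderance of the evidence, weight exceeds 51): (e) net 94−39=55 > 51 — meets; (f) net 63−9=54 > 51 — meets.
  All elements met. The policyholder retains the burden for Stage II.2.
Stage II.2 (policyholder, a heightened civil standard, weight is at least 79): (g) net 96−15=81 ≥ 79 — meets; (h) 82 ≥ 79 — meets.
  All elements met. The burden passes to the insurer.
Stage II.3 (insurer, any credible evidence, weight exceeds 25): (i) net 34−6=28 > 25 — meets.
  Stage II.3 carried; the final stage is satisfied.
Every stage carried; the insurer prevails on this issue.
Per-issue: Issue I → insurer; Issue II → insurer. The policyholder must prevail on at least one issue; overall, the insurer prevails.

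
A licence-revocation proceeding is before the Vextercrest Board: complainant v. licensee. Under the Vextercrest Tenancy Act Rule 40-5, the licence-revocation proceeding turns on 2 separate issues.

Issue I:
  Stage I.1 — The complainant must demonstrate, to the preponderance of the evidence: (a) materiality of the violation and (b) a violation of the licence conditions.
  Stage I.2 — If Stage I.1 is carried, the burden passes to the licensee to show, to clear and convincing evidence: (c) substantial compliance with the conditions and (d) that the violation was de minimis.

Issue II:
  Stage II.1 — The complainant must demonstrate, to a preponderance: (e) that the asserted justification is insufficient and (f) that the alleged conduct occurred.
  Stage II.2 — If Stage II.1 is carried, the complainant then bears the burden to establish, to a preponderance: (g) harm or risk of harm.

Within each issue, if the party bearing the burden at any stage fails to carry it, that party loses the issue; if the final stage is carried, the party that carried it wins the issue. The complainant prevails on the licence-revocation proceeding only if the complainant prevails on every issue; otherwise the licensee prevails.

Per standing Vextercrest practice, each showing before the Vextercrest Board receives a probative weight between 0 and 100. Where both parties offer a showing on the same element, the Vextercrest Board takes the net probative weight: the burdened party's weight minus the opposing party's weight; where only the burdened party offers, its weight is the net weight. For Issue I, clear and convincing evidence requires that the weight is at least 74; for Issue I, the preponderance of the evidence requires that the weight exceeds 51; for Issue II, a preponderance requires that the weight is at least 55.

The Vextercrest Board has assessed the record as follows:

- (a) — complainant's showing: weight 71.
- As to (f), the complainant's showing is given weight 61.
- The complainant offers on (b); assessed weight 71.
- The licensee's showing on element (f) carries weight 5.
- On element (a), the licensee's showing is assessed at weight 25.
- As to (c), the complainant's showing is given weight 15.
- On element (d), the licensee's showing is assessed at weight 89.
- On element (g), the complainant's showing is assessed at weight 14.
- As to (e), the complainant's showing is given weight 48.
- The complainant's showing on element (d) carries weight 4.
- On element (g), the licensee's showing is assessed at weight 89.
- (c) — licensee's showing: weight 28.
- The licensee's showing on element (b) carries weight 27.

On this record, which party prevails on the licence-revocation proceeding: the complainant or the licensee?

— Issue I —
At Stage I.1 the complainant must meet the preponderance of the evidence (weight exceeds 51): on (a) the weight is 71 less the opposing 25 gives net 46, which does not exceed 51, so (a) does not meet the standard; on (b) the weight is 71 less the opposing 27 gives net 44, which does not exceed 51, so (b) does not meet the standard.
  Stage I.1 not carried; the complainant fails its burden.
The analysis ends at Stage I.1; the licensee prevails on this issue.
— Issue II —
Stage II.1 — burden on complainant; standard: a preponderance (weight is at least 55).
    (e): 48 < 55 [not met]
    (f): 61 − 5 = 56 ≥ 55 [met]
  Stage II.1 not carried; the complainant fails its burden.
The licensee prevails on this issue.
Per-issue: Issue I → licensee; Issue II → licensee. The complainant must prevail on every issue; overall, the licensee prevails.

licensee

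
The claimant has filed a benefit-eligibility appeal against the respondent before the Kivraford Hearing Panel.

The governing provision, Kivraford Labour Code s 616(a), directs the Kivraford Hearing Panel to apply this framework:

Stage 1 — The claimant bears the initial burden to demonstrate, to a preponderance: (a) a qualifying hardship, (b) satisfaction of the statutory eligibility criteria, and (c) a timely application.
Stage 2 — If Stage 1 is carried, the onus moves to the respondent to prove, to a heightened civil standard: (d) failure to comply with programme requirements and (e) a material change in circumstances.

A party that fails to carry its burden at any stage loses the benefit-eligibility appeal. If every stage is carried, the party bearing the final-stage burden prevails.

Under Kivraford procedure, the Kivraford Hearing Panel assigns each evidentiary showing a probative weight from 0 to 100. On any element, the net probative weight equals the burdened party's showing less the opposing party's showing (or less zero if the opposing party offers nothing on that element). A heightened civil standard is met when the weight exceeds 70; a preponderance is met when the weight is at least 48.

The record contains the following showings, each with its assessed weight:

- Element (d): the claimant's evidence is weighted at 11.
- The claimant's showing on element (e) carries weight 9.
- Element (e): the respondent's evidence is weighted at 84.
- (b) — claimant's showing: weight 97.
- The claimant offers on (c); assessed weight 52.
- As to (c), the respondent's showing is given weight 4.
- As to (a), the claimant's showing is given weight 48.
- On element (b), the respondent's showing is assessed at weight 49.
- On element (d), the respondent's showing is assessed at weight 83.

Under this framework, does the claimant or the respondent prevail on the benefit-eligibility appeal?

respondent

Stage 1 — burden on claimant; standard: a preponderance (weight is at least 48).
    (a): 48 ≥ 48 [met]
    (b): 97 − 49 = 48 ≥ 48 [met]
    (c): 52 − 4 = 48 ≥ 48 [met]
  All elements met. The burden passes to the respondent.
Stage 2 — burden on respondent; standard: a heightened civil standard (weight exceeds 70).
    (d): 83 − 11 = 72 > 70 [met]
    (e): 84 − 9 = 75 > 70 [met]
  All elements met at the final stage.
All stages carried — the respondent prevails.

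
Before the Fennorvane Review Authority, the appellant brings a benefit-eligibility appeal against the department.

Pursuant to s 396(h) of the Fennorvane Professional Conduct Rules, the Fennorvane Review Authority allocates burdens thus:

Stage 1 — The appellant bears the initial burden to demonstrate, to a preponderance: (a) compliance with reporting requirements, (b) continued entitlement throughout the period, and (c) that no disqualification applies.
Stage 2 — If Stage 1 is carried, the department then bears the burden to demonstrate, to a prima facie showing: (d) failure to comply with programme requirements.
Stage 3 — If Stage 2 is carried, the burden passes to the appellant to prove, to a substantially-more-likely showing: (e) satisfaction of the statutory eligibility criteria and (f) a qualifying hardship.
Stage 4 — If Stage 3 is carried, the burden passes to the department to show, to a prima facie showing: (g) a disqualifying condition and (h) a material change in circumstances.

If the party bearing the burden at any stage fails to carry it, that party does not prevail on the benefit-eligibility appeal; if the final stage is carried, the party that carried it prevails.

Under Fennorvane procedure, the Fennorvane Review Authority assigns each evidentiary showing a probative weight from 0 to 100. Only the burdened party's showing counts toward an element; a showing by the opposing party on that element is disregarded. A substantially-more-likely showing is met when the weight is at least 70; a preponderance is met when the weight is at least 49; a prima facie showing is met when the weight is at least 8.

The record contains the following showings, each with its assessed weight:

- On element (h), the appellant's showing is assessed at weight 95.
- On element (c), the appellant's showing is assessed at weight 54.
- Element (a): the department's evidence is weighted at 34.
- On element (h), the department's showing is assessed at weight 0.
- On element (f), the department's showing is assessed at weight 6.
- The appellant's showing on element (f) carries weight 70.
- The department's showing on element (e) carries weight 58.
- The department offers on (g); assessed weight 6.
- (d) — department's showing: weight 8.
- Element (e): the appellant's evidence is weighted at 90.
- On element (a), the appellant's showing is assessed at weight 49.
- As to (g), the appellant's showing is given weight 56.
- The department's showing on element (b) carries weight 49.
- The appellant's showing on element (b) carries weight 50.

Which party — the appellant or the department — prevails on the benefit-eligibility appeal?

Stage 1 (appellant, a preponderance, weight is at least 49): (a) 49 (department's 34 disregarded) ≥ 49 — meets; (b) 50 (department's 49 disregarded) ≥ 49 — meets; (c) 54 ≥ 49 — meets.
  All elements met. The burden passes to the department.
Stage 2 (department, a prima facie showing, weight is at least 8): (d) 8 ≥ 8 — meets.
  Stage 2 is satisfied; the onus moves to the appellant.
Stage 3 (appellant, a substantially-more-likely showing, weight is at least 70): (e) 90 (department's 58 disregarded) ≥ 70 — meets; (f) 70 (department's 6 disregarded) ≥ 70 — meets.
  The appellant carries Stage 3; the department now bears the burden.
Stage 4 (department, a prima facie showing, weight is at least 8): (g) 6 (appellant's 56 disregarded) < 8 — fails; (h) 0 (appellant's 95 disregarded) < 8 — fails.
  Not every element is met, so the department fails to carry Stage 4.
So the appellant prevails.

appellant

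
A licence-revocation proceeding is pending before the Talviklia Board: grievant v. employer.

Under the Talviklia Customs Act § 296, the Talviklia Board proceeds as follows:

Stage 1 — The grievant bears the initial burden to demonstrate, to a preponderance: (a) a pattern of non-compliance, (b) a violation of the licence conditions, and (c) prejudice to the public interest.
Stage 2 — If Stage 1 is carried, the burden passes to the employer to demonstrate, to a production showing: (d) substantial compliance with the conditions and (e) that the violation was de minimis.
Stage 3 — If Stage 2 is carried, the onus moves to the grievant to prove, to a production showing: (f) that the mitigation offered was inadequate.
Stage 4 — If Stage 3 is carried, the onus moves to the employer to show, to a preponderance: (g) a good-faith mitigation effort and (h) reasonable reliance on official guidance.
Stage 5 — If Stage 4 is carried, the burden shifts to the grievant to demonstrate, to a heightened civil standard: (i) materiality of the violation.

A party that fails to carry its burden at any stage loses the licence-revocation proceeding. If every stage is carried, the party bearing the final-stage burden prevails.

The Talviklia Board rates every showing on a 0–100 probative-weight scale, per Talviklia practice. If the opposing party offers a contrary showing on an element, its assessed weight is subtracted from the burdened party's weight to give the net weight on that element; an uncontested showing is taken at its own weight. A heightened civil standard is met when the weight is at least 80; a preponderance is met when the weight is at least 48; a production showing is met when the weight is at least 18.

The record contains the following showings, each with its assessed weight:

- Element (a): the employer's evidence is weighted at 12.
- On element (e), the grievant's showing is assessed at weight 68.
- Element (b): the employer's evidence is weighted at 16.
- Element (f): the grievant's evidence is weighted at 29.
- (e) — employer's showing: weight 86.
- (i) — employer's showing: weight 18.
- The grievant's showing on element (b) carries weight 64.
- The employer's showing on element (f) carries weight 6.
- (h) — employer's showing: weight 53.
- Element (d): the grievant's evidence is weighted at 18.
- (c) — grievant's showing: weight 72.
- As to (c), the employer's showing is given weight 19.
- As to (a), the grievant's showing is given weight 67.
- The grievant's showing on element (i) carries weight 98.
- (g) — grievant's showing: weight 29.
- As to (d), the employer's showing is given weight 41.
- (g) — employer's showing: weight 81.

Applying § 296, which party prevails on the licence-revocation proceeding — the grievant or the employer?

At Stage 1 the grievant must meet a preponderance (weight is at least 48): on (a) the weight is 67 less the opposing 12 gives net 55, ≥ 48, so (a) meets the standard; on (b) the weight is 64 less the opposing 16 gives net 48, ≥ 48, so (b) meets the standard; on (c) the weight is 72 less the opposing 19 gives net 53, which does reach 48, so (c) meets the standard.
  Stage 1 is satisfied; the onus moves to the employer.
At Stage 2 the employer must meet a production showing (weight is at least 18): on (d) the weight is 41 less the opposing 18 gives net 23, ≥ 18, so (d) meets the standard; on (e) the weight is 86 less the opposing 68 gives net 18, ≥ 18, so (e) meets the standard.
  The employer carries Stage 2; the grievant now bears the burden.
At Stage 3 the grievant must meet a production showing (weight is at least 18): on (f) the weight is 29 less the opposing 6 gives net 23, which does reach 18, so (f) meets the standard.
  Stage 3 is satisfied; the onus moves to the employer.
At Stage 4 the employer must meet a preponderance (weight is at least 48): on (g) the weight is 81 less the opposing 29 gives net 52, which does reach 48, so (g) meets the standard; on (h) the weight is 53, ≥ 48, so (h) meets the standard.
  The employer carries Stage 4; the grievant now bears the burden.
At Stage 5 the grievant must meet a heightened civil standard (weight is at least 80): on (i) the weight is 98 less the opposing 18 gives net 80, which does reach 80, so (i) meets the standard.
  The grievant carries the last stage.
All stages carried — the grievant prevails.

grievant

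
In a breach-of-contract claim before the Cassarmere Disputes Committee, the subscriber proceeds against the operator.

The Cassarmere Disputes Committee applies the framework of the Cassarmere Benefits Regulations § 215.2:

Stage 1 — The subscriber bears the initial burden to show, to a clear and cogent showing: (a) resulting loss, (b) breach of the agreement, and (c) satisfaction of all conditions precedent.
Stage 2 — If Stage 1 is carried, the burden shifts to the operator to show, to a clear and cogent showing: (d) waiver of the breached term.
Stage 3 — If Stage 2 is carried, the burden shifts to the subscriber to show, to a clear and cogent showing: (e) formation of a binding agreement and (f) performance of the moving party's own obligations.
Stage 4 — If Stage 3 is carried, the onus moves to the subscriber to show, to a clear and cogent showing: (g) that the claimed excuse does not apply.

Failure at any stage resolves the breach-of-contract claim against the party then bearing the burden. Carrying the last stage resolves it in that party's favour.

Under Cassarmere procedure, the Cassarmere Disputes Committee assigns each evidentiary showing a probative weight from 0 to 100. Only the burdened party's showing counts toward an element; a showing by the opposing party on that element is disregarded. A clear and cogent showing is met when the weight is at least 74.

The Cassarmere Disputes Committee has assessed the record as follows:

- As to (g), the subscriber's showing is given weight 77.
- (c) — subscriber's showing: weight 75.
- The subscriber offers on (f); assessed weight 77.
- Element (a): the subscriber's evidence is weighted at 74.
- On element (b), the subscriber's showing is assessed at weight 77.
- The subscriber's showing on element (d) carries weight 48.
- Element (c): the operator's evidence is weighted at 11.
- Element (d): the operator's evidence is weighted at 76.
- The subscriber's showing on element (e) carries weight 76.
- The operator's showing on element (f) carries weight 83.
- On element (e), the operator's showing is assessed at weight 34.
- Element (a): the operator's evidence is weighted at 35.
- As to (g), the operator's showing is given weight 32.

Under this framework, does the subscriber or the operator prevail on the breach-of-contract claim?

subscriber

Stage 1 (subscriber, a clear and cogent showing, weight is at least 74): (a) 74 (operator's 35 disregarded) ≥ 74 — meets; (b) 77 ≥ 74 — meets; (c) 75 (operator's 11 disregarded) ≥ 74 — meets.
  All elements met. The burden passes to the operator.
Stage 2 (operator, a clear and cogent showing, weight is at least 74): (d) 76 (subscriber's 48 disregarded) ≥ 74 — meets.
  Stage 2 carried; the burden shifts to the subscriber.
Stage 3 (subscriber, a clear and cogent showing, weight is at least 74): (e) 76 (operator's 34 disregarded) ≥ 74 — meets; (f) 77 (operator's 83 disregarded) ≥ 74 — meets.
  Stage 3 carried; the burden remains with the subscriber.
Stage 4 (subscriber, a clear and cogent showing, weight is at least 74): (g) 77 (operator's 32 disregarded) ≥ 74 — meets.
  All elements met at the final stage.
Every stage carried; the subscriber prevails.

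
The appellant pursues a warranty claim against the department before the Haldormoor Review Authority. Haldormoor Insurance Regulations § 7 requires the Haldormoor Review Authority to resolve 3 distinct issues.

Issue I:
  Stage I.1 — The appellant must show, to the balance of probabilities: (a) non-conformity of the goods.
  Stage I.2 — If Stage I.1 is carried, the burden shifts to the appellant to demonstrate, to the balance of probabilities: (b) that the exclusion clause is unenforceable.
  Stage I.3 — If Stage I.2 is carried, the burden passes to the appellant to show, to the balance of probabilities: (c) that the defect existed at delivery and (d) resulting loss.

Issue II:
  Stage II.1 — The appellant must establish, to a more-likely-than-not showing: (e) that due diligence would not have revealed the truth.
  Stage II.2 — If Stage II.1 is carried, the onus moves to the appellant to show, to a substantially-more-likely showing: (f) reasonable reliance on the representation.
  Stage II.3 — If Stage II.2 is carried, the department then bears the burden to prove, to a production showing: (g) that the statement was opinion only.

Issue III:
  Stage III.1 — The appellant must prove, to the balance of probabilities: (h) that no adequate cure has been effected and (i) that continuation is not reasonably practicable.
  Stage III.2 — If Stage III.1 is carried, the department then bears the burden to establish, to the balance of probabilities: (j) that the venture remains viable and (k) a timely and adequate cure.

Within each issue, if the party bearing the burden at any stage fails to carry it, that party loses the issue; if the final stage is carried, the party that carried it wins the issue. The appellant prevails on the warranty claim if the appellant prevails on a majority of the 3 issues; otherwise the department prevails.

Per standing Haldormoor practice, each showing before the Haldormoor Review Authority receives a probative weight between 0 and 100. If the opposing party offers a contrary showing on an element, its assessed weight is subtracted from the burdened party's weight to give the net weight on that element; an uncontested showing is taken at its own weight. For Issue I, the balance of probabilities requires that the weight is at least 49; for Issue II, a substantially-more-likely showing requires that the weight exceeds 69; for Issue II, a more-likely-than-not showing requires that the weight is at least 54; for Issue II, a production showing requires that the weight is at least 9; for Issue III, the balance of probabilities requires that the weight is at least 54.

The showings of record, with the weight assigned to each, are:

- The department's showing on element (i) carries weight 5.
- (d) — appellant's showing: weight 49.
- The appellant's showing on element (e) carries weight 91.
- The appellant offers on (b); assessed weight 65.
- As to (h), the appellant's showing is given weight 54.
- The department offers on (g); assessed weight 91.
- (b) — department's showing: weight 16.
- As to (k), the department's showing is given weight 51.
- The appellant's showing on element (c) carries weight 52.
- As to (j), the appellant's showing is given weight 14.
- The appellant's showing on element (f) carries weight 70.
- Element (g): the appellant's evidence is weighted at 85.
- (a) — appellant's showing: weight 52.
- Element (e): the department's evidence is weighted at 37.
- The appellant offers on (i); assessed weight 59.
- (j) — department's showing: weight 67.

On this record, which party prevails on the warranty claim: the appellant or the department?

— Issue I —
Stage I.1 (appellant, the balance of probabilities, weight is at least 49): (a) 52 ≥ 49 — meets.
  Stage I.1 is satisfied; the appellant continues to bear the burden.
Stage I.2 (appellant, the balance of probabilities, weight is at least 49): (b) net 65−16=49 ≥ 49 — meets.
  All elements met. The appellant retains the burden for Stage I.3.
Stage I.3 (appellant, the balance of probabilities, weight is at least 49): (c) 52 ≥ 49 — meets; (d) 49 ≥ 49 — meets.
  All elements met at the final stage.
With every stage satisfied, the appellant prevails on this issue.
— Issue II —
Stage II.1 — burden on appellant; standard: a more-likely-than-not showing (weight is at least 54).
    (e): 91 − 37 = 54 ≥ 54 [met]
  All elements met. The appellant retains the burden for Stage II.2.
Stage II.2 — burden on appellant; standard: a substantially-more-likely showing (weight exceeds 69).
    (f): 70 > 69 [met]
  The appellant carries Stage II.2; the department now bears the burden.
Stage II.3 — burden on department; standard: a production showing (weight is at least 9).
    (g): 91 − 85 = 6 < 9 [not met]
  The department does not carry Stage II.3.
So the appellant prevails on this issue.
— Issue III —
At Stage III.1 the appellant must meet the balance of probabilities (weight is at least 54): on (h) the weight is 54, ≥ 54, so (h) meets the standard; on (i) the weight is 59 less the opposing 5 gives net 54, which does reach 54, so (i) meets the standard.
  Stage III.1 carried; the burden shifts to the department.
At Stage III.2 the department must meet the balance of probabilities (weight is at least 54): on (j) the weight is 67 less the opposing 14 gives net 53, < 54, so (j) does not meet the standard; on (k) the weight is 51, which does not reach 54, so (k) does not meet the standard.
  Not every element is met, so the department fails to carry Stage III.2.
So the appellant prevails on this issue.
Per-issue: Issue I → appellant; Issue II → appellant; Issue III → appellant. The appellant must prevail on a majority of issues; overall, the appellant prevails.

appellant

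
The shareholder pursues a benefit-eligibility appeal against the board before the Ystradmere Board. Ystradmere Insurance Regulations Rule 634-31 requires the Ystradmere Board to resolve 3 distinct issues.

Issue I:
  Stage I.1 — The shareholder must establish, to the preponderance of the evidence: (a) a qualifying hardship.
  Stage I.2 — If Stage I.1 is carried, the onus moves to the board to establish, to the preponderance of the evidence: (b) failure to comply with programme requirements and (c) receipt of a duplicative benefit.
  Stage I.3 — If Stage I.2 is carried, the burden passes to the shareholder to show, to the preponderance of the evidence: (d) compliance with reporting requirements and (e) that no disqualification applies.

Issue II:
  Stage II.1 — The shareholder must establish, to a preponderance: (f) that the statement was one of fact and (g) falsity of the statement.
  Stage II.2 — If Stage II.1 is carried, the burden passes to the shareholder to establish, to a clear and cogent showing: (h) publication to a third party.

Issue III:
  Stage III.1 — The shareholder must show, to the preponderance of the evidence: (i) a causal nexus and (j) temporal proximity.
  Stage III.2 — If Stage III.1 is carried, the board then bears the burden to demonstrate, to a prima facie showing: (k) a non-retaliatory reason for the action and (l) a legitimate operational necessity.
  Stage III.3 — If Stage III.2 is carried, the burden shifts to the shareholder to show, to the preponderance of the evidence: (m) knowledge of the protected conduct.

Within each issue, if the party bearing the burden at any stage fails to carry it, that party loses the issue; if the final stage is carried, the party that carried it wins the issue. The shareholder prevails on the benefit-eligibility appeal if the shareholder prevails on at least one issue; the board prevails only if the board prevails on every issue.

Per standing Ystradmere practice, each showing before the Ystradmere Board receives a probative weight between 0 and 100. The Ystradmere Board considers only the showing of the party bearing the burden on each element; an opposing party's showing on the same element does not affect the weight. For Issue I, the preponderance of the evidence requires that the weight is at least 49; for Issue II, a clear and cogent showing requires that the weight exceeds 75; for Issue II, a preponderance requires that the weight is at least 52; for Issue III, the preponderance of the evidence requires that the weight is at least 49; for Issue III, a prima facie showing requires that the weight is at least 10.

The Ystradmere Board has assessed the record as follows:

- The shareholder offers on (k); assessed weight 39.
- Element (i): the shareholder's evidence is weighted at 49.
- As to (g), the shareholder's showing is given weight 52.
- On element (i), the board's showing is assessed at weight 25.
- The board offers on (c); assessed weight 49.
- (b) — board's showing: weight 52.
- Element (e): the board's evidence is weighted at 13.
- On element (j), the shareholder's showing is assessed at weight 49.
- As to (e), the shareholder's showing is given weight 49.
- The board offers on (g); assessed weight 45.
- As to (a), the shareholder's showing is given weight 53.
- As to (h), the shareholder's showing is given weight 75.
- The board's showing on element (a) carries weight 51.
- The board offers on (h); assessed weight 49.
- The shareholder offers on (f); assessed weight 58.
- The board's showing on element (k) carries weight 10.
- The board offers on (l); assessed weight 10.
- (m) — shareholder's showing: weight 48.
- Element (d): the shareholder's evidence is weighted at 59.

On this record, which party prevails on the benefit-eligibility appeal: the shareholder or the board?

shareholder

— Issue I —
At Stage I.1 the shareholder must meet the preponderance of the evidence (weight is at least 49): on (a) the weight is 53 (the board's 51 is given no effect), which does reach 49, so (a) meets the standard.
  The shareholder carries Stage I.1; the board now bears the burden.
At Stage I.2 the board must meet the preponderance of the evidence (weight is at least 49): on (b) the weight is 52, ≥ 49, so (b) meets the standard; on (c) the weight is 49, ≥ 49, so (c) meets the standard.
  Stage I.2 is satisfied; the onus moves to the shareholder.
At Stage I.3 the shareholder must meet the preponderance of the evidence (weight is at least 49): on (d) the weight is 59, which does reach 49, so (d) meets the standard; on (e) the weight is 49 (the board's 13 is given no effect), which does reach 49, so (e) meets the standard.
  Stage I.3 carried; the final stage is satisfied.
All stages carried — the shareholder prevails on this issue.
— Issue II —
Stage II.1 (shareholder, a preponderance, weight is at least 52): (f) 58 ≥ 52 — meets; (g) 52 (board's 45 disregarded) ≥ 52 — meets.
  Stage II.1 carried; the burden remains with the shareholder.
Stage II.2 (shareholder, a clear and cogent showing, weight exceeds 75): (h) 75 (board's 49 disregarded) ≤ 75 — fails.
  Not every element is met, so the shareholder fails to carry Stage II.2.
So the board prevails on this issue.
— Issue III —
Stage III.1 (shareholder, the preponderance of the evidence, weight is at least 49): (i) 49 (board's 25 disregarded) ≥ 49 — meets; (j) 49 ≥ 49 — meets.
  Stage III.1 is satisfied; the onus moves to the board.
Stage III.2 (board, a prima facie showing, weight is at least 10): (k) 10 (shareholder's 39 disregarded) ≥ 10 — meets; (l) 10 ≥ 10 — meets.
  The board carries Stage III.2; the shareholder now bears the burden.
Stage III.3 (shareholder, the preponderance of the evidence, weight is at least 49): (m) 48 < 49 — fails.
  The shareholder does not carry Stage III.3.
The analysis ends at Stage III.3; the board prevails on this issue.
Per-issue: Issue I → shareholder; Issue II → board; Issue III → board. The shareholder must prevail on at least one issue; overall, the shareholder prevails.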